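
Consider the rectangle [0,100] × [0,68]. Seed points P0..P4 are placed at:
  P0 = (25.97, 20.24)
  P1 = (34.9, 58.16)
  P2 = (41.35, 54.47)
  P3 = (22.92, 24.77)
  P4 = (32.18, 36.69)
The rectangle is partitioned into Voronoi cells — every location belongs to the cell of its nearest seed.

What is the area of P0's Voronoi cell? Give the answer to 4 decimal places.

Area of P0's cell: 1525.9211

1. box [0,100]×[0,68]: [(0, 0) (100, 0) (100, 68) (0, 68)]
2. ⊥bis P0·P1 via (30.435,39.2): [(0, 46.3673) (0, 0) (100, 0) (100, 22.8177)]  |A|=3459.2525
3. ⊥bis P0·P2 via (33.66,37.355): [(28.5831, 39.6361) (0, 46.3673) (0, 0) (100, 0) (100, 7.5475)]  |A|=2913.9778
4. ⊥bis P0·P3 via (24.445,22.505): [(41.3614, 33.8946) (0, 6.0464) (0, 0) (100, 0) (100, 7.5475)]  |A|=2041.0657
5. ⊥bis P0·P4 via (29.075,28.465): [(31.7803, 27.4437) (0, 6.0464) (0, 0) (100, 0) (100, 1.6903)]  |A|=1525.9211
6. canonical 5-gon: [(31.7803, 27.4437) (0, 6.0464) (0, 0) (100, 0) (100, 1.6903)]
7. shoelace: 1525.9211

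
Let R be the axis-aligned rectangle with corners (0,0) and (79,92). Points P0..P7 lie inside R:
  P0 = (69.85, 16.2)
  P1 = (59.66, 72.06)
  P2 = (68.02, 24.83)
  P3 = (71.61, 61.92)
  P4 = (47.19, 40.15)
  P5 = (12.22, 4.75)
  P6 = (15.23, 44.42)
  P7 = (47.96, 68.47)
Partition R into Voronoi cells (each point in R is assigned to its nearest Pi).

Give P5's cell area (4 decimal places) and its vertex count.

Area of P5's cell: 929.0678 (5 vertices)

1. box [0,79]×[0,92]: [(0, 0) (79, 0) (79, 92) (0, 92)]
2. ⊥bis P5·P0 via (41.035,10.475): [(0, 0) (43.1162, 0) (24.8375, 92) (0, 92)]  |A|=3125.8701
3. ⊥bis P5·P1 via (35.94,38.405): [(0, 63.7355) (0, 0) (43.1162, 0) (35.4119, 38.7772)]  |A|=1964.4592
4. ⊥bis P5·P2 via (40.12,14.79): [(30.1547, 42.4825) (0, 63.7355) (0, 0) (43.1162, 0) (40.2488, 14.4321)]  |A|=1909.4265
5. ⊥bis P5·P3 via (41.915,33.335): [(30.1547, 42.4825) (0, 63.7355) (0, 0) (43.1162, 0) (40.2488, 14.4321)]  |A|=1909.4265
6. ⊥bis P5·P4 via (29.705,22.45): [(0, 51.7942) (0, 0) (43.1162, 0) (40.8415, 11.4487)]  |A|=1304.4898
7. ⊥bis P5·P6 via (13.725,24.585): [(28.6935, 23.4493) (0, 25.6264) (0, 0) (43.1162, 0) (40.8415, 11.4487)]  |A|=929.0678
8. ⊥bis P5·P7 via (30.09,36.61): [(28.6935, 23.4493) (0, 25.6264) (0, 0) (43.1162, 0) (40.8415, 11.4487)]  |A|=929.0678
9. canonical 5-gon: [(28.6935, 23.4493) (0, 25.6264) (0, 0) (43.1162, 0) (40.8415, 11.4487)]
10. shoelace: 929.0678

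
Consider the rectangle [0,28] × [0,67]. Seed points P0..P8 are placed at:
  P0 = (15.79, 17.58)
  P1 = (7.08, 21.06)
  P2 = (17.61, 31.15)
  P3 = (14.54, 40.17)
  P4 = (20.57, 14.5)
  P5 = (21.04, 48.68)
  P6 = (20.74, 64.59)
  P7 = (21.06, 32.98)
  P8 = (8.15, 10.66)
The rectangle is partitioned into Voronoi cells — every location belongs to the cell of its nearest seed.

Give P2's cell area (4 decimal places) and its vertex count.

1. box [0,28]×[0,67]: [(0, 0) (28, 0) (28, 67) (0, 67)]
2. ⊥bis P2·P0 via (16.7,24.365): [(0, 26.6048) (28, 22.8495) (28, 67) (0, 67)]  |A|=1183.6406
3. ⊥bis P2·P1 via (12.345,26.105): [(0, 38.9883) (13.6159, 24.7786) (28, 22.8495) (28, 67) (0, 67)]  |A|=1099.3338
4. ⊥bis P2·P3 via (16.075,35.66): [(6.3582, 32.3528) (13.6159, 24.7786) (28, 22.8495) (28, 39.7187)]  |A|=230.0139
5. ⊥bis P2·P4 via (19.09,22.825): [(6.3582, 32.3528) (13.6159, 24.7786) (22.9998, 23.5201) (28, 24.409) (28, 39.7187)]  |A|=226.1148
6. ⊥bis P2·P5 via (19.325,39.915): [(25.1995, 38.7656) (6.3582, 32.3528) (13.6159, 24.7786) (22.9998, 23.5201) (28, 24.409) (28, 38.2176)]  |A|=224.0129
7. ⊥bis P2·P6 via (19.175,47.87): [(25.1995, 38.7656) (6.3582, 32.3528) (13.6159, 24.7786) (22.9998, 23.5201) (28, 24.409) (28, 38.2176)]  |A|=224.0129
8. ⊥bis P2·P7 via (19.335,32.065): [(17.2212, 36.0501) (6.3582, 32.3528) (13.6159, 24.7786) (22.9998, 23.5201) (23.7928, 23.661)]  |A|=115.0847
9. ⊥bis P2·P8 via (12.88,20.905): [(17.2212, 36.0501) (6.3582, 32.3528) (13.6159, 24.7786) (22.9998, 23.5201) (23.7928, 23.661)]  |A|=115.0847
10. canonical 5-gon: [(17.2212, 36.0501) (6.3582, 32.3528) (13.6159, 24.7786) (22.9998, 23.5201) (23.7928, 23.661)]
11. shoelace: 115.0847

Area of P2's cell: 115.0847 (5 vertices)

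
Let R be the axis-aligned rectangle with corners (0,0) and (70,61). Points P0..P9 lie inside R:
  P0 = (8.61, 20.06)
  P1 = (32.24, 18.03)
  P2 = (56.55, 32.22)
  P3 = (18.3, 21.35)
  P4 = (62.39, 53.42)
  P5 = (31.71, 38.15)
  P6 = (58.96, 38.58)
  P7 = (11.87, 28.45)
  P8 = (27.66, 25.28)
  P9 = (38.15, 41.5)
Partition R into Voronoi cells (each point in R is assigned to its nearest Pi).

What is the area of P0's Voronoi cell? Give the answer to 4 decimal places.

Area of P0's cell: 372.8785

1. box [0,70]×[0,61]: [(0, 0) (70, 0) (70, 61) (0, 61)]
2. ⊥bis P0·P1 via (20.425,19.045): [(0, 0) (18.7889, 0) (24.0293, 61) (0, 61)]  |A|=1305.9535
3. ⊥bis P0·P2 via (32.58,26.14): [(0, 0) (18.7889, 0) (23.9555, 60.1415) (23.7377, 61) (0, 61)]  |A|=1305.8283
4. ⊥bis P0·P3 via (13.455,20.705): [(0, 0) (16.2114, 0) (8.0907, 61) (0, 61)]  |A|=741.2123
5. ⊥bis P0·P4 via (35.5,36.74): [(0, 0) (16.2114, 0) (8.0907, 61) (0, 61)]  |A|=741.2123
6. ⊥bis P0·P5 via (20.16,29.105): [(0, 54.8483) (0, 0) (16.2114, 0) (10.7344, 41.141)]  |A|=627.8586
7. ⊥bis P0·P6 via (33.785,29.32): [(0, 54.8483) (0, 0) (16.2114, 0) (10.7344, 41.141)]  |A|=627.8586
8. ⊥bis P0·P7 via (10.24,24.255): [(0, 28.2338) (0, 0) (16.2114, 0) (13.132, 23.1313)]  |A|=372.8785
9. ⊥bis P0·P8 via (18.135,22.67): [(0, 28.2338) (0, 0) (16.2114, 0) (13.132, 23.1313)]  |A|=372.8785
10. ⊥bis P0·P9 via (23.38,30.78): [(0, 28.2338) (0, 0) (16.2114, 0) (13.132, 23.1313)]  |A|=372.8785
11. canonical 4-gon: [(0, 28.2338) (0, 0) (16.2114, 0) (13.132, 23.1313)]
12. shoelace: 372.8785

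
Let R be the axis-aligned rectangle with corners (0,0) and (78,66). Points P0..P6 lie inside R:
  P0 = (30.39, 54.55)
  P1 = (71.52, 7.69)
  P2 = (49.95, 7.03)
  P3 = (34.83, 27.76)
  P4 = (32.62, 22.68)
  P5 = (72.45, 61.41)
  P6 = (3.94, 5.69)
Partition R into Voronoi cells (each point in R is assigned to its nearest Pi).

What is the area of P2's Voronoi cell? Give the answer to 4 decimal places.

1. box [0,78]×[0,66]: [(0, 0) (78, 0) (78, 66) (0, 66)]
2. ⊥bis P2·P0 via (40.17,30.79): [(0, 14.2554) (0, 0) (78, 0) (78, 46.3614)]  |A|=2364.0559
3. ⊥bis P2·P1 via (60.735,7.36): [(59.7712, 38.8582) (0, 14.2554) (0, 0) (60.9602, 0)]  |A|=1610.4318
4. ⊥bis P2·P3 via (42.39,17.395): [(60.0342, 30.2643) (18.5409, 0) (60.9602, 0)]  |A|=641.8945
5. ⊥bis P2·P4 via (41.285,14.855): [(60.0342, 30.2643) (45.8728, 19.9352) (27.8701, 0) (60.9602, 0)]  |A|=548.9049
6. ⊥bis P2·P5 via (61.2,34.22): [(60.0342, 30.2643) (45.8728, 19.9352) (27.8701, 0) (60.9602, 0)]  |A|=548.9049
7. ⊥bis P2·P6 via (26.945,6.36): [(60.0342, 30.2643) (45.8728, 19.9352) (27.8701, 0) (60.9602, 0)]  |A|=548.9049
8. canonical 4-gon: [(60.0342, 30.2643) (45.8728, 19.9352) (27.8701, 0) (60.9602, 0)]
9. shoelace: 548.9049

Area of P2's cell: 548.9049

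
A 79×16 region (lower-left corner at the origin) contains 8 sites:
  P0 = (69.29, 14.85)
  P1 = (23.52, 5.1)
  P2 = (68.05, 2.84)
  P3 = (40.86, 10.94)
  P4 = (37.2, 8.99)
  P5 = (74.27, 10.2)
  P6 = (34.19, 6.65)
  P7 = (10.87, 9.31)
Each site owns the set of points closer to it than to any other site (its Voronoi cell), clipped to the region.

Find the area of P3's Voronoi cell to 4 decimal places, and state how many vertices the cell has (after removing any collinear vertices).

1. box [0,79]×[0,16]: [(0, 0) (79, 0) (79, 16) (0, 16)]
2. ⊥bis P3·P0 via (55.075,12.895): [(0, 0) (56.8485, 0) (54.648, 16) (0, 16)]  |A|=891.9714
3. ⊥bis P3·P1 via (32.19,8.02): [(34.8911, 0) (56.8485, 0) (54.648, 16) (29.5024, 16)]  |A|=376.8236
4. ⊥bis P3·P2 via (54.455,6.89): [(34.8911, 0) (52.4024, 0) (55.4442, 10.2105) (54.648, 16) (29.5024, 16)]  |A|=354.1256
5. ⊥bis P3·P4 via (39.03,9.965): [(44.3392, 0) (52.4024, 0) (55.4442, 10.2105) (54.648, 16) (35.8146, 16)]  |A|=228.0425
6. ⊥bis P3·P5 via (57.565,10.57): [(44.3392, 0) (52.4024, 0) (55.4442, 10.2105) (54.648, 16) (35.8146, 16)]  |A|=228.0425
7. ⊥bis P3·P6 via (37.525,8.795): [(44.3392, 0) (52.4024, 0) (55.4442, 10.2105) (54.648, 16) (35.8146, 16)]  |A|=228.0425
8. ⊥bis P3·P7 via (25.865,10.125): [(44.3392, 0) (52.4024, 0) (55.4442, 10.2105) (54.648, 16) (35.8146, 16)]  |A|=228.0425
9. canonical 5-gon: [(44.3392, 0) (52.4024, 0) (55.4442, 10.2105) (54.648, 16) (35.8146, 16)]
10. shoelace: 228.0425

Area of P3's cell: 228.0425 (5 vertices)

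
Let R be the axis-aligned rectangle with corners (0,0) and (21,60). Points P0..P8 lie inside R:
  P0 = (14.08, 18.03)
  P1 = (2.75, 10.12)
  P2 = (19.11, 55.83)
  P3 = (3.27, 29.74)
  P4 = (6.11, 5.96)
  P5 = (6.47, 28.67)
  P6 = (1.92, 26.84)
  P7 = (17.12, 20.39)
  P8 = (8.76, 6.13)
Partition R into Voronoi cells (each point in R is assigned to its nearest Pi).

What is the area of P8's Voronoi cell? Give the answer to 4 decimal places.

1. box [0,21]×[0,60]: [(0, 0) (21, 0) (21, 60) (0, 60)]
2. ⊥bis P8·P0 via (11.42,12.08): [(0, 17.1854) (0, 0) (21, 0) (21, 7.7972)]  |A|=262.3172
3. ⊥bis P8·P1 via (5.755,8.125): [(9.0763, 13.1278) (0.3609, 0) (21, 0) (21, 7.7972)]  |A|=181.9585
4. ⊥bis P8·P2 via (13.935,30.98): [(9.0763, 13.1278) (0.3609, 0) (21, 0) (21, 7.7972)]  |A|=181.9585
5. ⊥bis P8·P3 via (6.015,17.935): [(9.0763, 13.1278) (0.3609, 0) (21, 0) (21, 7.7972)]  |A|=181.9585
6. ⊥bis P8·P4 via (7.435,6.045): [(9.0763, 13.1278) (7.1653, 10.2493) (7.8228, 0) (21, 0) (21, 7.7972)]  |A|=143.7188
7. ⊥bis P8·P5 via (7.615,17.4): [(9.0763, 13.1278) (7.1653, 10.2493) (7.8228, 0) (21, 0) (21, 7.7972)]  |A|=143.7188
8. ⊥bis P8·P6 via (5.34,16.485): [(9.0763, 13.1278) (7.1653, 10.2493) (7.8228, 0) (21, 0) (21, 7.7972)]  |A|=143.7188
9. ⊥bis P8·P7 via (12.94,13.26): [(9.0763, 13.1278) (7.1653, 10.2493) (7.8228, 0) (21, 0) (21, 7.7972)]  |A|=143.7188
10. canonical 5-gon: [(9.0763, 13.1278) (7.1653, 10.2493) (7.8228, 0) (21, 0) (21, 7.7972)]
11. shoelace: 143.7188

Area of P8's cell: 143.7188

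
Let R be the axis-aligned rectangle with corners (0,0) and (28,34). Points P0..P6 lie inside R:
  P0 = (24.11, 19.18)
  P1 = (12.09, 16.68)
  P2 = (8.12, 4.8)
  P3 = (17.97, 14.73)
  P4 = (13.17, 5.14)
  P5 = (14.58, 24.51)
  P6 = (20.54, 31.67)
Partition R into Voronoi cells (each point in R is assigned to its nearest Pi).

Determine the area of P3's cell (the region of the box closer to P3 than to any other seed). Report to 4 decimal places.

1. box [0,28]×[0,34]: [(0, 0) (28, 0) (28, 34) (0, 34)]
2. ⊥bis P3·P0 via (21.04,16.955): [(0, 0) (28, 0) (28, 7.3518) (8.6865, 34) (0, 34)]  |A|=694.6652
3. ⊥bis P3·P1 via (15.03,15.705): [(9.8217, 0) (28, 0) (28, 7.3518) (17.2011, 22.2518)]  |A|=241.9451
4. ⊥bis P3·P2 via (13.045,9.765): [(13.0564, 9.7537) (22.8893, 0) (28, 0) (28, 7.3518) (17.2011, 22.2518)]  |A|=178.2162
5. ⊥bis P3·P4 via (15.57,9.935): [(13.4658, 10.9882) (28, 3.7135) (28, 7.3518) (17.2011, 22.2518)]  |A|=115.085
6. ⊥bis P3·P5 via (16.275,19.62): [(16.3353, 19.6409) (13.4658, 10.9882) (28, 3.7135) (28, 7.3518) (18.5396, 20.405)]  |A|=112.5381
7. ⊥bis P3·P6 via (19.255,23.2): [(16.3353, 19.6409) (13.4658, 10.9882) (28, 3.7135) (28, 7.3518) (18.5396, 20.405)]  |A|=112.5381
8. canonical 5-gon: [(16.3353, 19.6409) (13.4658, 10.9882) (28, 3.7135) (28, 7.3518) (18.5396, 20.405)]
9. shoelace: 112.5381

Area of P3's cell: 112.5381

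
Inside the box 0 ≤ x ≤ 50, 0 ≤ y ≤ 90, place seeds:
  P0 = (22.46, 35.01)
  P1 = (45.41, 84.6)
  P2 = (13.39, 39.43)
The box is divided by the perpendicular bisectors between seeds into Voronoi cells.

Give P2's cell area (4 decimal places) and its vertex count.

1. box [0,50]×[0,90]: [(0, 0) (50, 0) (50, 90) (0, 90)]
2. ⊥bis P2·P0 via (17.925,37.22): [(0, 0.4373) (43.6458, 90) (0, 90)]  |A|=1954.5186
3. ⊥bis P2·P1 via (29.4,62.015): [(0, 82.856) (0, 0.4373) (29.852, 61.6946)]  |A|=1230.1815
4. canonical 3-gon: [(0, 82.856) (0, 0.4373) (29.852, 61.6946)]
5. shoelace: 1230.1815

Area of P2's cell: 1230.1815 (3 vertices)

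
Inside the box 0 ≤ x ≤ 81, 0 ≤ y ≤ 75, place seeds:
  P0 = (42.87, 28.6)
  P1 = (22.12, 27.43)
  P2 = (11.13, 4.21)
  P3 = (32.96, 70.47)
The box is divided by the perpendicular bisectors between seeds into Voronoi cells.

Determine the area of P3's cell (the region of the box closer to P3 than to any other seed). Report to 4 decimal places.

1. box [0,81]×[0,75]: [(0, 0) (81, 0) (81, 75) (0, 75)]
2. ⊥bis P3·P0 via (37.915,49.535): [(0, 40.5611) (81, 59.7326) (81, 75) (0, 75)]  |A|=2013.1067
3. ⊥bis P3·P1 via (27.54,48.95): [(0, 55.8862) (31.3689, 47.9856) (81, 59.7326) (81, 75) (0, 75)]  |A|=1772.7406
4. ⊥bis P3·P2 via (22.045,37.34): [(0, 55.8862) (31.3689, 47.9856) (81, 59.7326) (81, 75) (0, 75)]  |A|=1772.7406
5. canonical 5-gon: [(0, 55.8862) (31.3689, 47.9856) (81, 59.7326) (81, 75) (0, 75)]
6. shoelace: 1772.7406

Area of P3's cell: 1772.7406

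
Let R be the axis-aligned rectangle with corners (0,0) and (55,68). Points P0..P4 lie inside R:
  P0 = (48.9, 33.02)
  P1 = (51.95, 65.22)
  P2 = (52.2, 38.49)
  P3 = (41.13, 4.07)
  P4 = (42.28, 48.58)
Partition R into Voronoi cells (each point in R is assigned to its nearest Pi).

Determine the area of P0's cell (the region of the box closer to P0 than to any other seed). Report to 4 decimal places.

1. box [0,55]×[0,68]: [(0, 0) (55, 0) (55, 68) (0, 68)]
2. ⊥bis P0·P1 via (50.425,49.12): [(0, 53.8963) (0, 0) (55, 0) (55, 48.6867)]  |A|=2821.0307
3. ⊥bis P0·P2 via (50.55,35.755): [(24.2937, 51.5952) (0, 53.8963) (0, 0) (55, 0) (55, 33.0704)]  |A|=2581.2715
4. ⊥bis P0·P3 via (45.015,18.545): [(24.2937, 51.5952) (0, 53.8963) (0, 30.6267) (55, 15.8651) (55, 33.0704)]  |A|=1302.7461
5. ⊥bis P0·P4 via (45.59,40.8): [(43.5947, 39.9511) (13.2926, 27.0591) (55, 15.8651) (55, 33.0704)]  |A|=536.5621
6. canonical 4-gon: [(43.5947, 39.9511) (13.2926, 27.0591) (55, 15.8651) (55, 33.0704)]
7. shoelace: 536.5621

Area of P0's cell: 536.5621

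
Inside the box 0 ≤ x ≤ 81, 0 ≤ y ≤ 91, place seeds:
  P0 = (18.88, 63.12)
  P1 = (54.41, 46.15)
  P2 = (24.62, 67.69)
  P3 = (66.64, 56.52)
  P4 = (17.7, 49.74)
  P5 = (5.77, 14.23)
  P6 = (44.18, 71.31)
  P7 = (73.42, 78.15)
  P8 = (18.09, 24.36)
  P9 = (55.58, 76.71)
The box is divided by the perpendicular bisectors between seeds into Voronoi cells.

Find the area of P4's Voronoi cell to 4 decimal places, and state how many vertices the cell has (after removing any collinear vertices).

Area of P4's cell: 689.1690 (5 vertices)

1. box [0,81]×[0,91]: [(0, 0) (81, 0) (81, 91) (0, 91)]
2. ⊥bis P4·P0 via (18.29,56.43): [(0, 58.043) (0, 0) (81, 0) (81, 50.8995)]  |A|=4412.1729
3. ⊥bis P4·P1 via (36.055,47.945): [(36.7258, 54.8041) (0, 58.043) (0, 0) (31.3663, 0)]  |A|=1925.3385
4. ⊥bis P4·P2 via (21.16,58.715): [(36.5288, 52.7901) (29.6965, 55.424) (0, 58.043) (0, 0) (31.3663, 0)]  |A|=1918.1989
5. ⊥bis P4·P3 via (42.17,53.13): [(36.5288, 52.7901) (29.6965, 55.424) (0, 58.043) (0, 0) (31.3663, 0)]  |A|=1918.1989
6. ⊥bis P4·P5 via (11.735,31.985): [(33.7703, 24.582) (36.5288, 52.7901) (29.6965, 55.424) (0, 58.043) (0, 35.9275)]  |A|=926.0353
7. ⊥bis P4·P6 via (30.94,60.525): [(33.7703, 24.582) (36.5288, 52.7901) (29.6965, 55.424) (0, 58.043) (0, 35.9275)]  |A|=926.0353
8. ⊥bis P4·P7 via (45.56,63.945): [(33.7703, 24.582) (36.5288, 52.7901) (29.6965, 55.424) (0, 58.043) (0, 35.9275)]  |A|=926.0353
9. ⊥bis P4·P8 via (17.895,37.05): [(35.0153, 37.3131) (36.5288, 52.7901) (29.6965, 55.424) (0, 58.043) (0, 36.775)]  |A|=689.169
10. ⊥bis P4·P9 via (36.64,63.225): [(35.0153, 37.3131) (36.5288, 52.7901) (29.6965, 55.424) (0, 58.043) (0, 36.775)]  |A|=689.169
11. canonical 5-gon: [(35.0153, 37.3131) (36.5288, 52.7901) (29.6965, 55.424) (0, 58.043) (0, 36.775)]
12. shoelace: 689.169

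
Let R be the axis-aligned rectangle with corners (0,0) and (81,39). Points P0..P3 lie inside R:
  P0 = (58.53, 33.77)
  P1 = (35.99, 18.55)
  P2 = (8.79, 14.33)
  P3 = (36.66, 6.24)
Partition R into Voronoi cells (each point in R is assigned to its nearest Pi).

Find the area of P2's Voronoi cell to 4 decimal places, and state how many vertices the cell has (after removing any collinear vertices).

Area of P2's cell: 824.3287 (5 vertices)

1. box [0,81]×[0,39]: [(0, 0) (81, 0) (81, 39) (0, 39)]
2. ⊥bis P2·P0 via (33.66,24.05): [(0, 0) (43.0595, 0) (27.8171, 39) (0, 39)]  |A|=1382.0932
3. ⊥bis P2·P1 via (22.39,16.44): [(0, 0) (24.9406, 0) (18.8899, 39) (0, 39)]  |A|=854.6947
4. ⊥bis P2·P3 via (22.725,10.285): [(0, 0) (19.7395, 0) (23.129, 11.6768) (18.8899, 39) (0, 39)]  |A|=824.3287
5. canonical 5-gon: [(0, 0) (19.7395, 0) (23.129, 11.6768) (18.8899, 39) (0, 39)]
6. shoelace: 824.3287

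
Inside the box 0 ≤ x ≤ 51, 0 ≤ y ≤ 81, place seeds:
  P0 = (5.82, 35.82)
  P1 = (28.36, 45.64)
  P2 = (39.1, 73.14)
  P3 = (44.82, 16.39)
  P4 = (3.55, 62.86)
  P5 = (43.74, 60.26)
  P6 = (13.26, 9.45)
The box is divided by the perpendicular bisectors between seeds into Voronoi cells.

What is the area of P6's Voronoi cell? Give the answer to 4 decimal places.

Area of P6's cell: 689.7297

1. box [0,51]×[0,81]: [(0, 0) (51, 0) (51, 81) (0, 81)]
2. ⊥bis P6·P0 via (9.54,22.635): [(0, 19.9434) (0, 0) (51, 0) (51, 34.3325)]  |A|=1384.0347
3. ⊥bis P6·P1 via (20.81,27.545): [(23.284, 26.5127) (0, 19.9434) (0, 0) (51, 0) (51, 14.9485)]  |A|=1115.4113
4. ⊥bis P6·P2 via (26.18,41.295): [(23.284, 26.5127) (0, 19.9434) (0, 0) (51, 0) (51, 14.9485)]  |A|=1115.4113
5. ⊥bis P6·P3 via (29.04,12.92): [(26.3305, 25.2416) (23.284, 26.5127) (0, 19.9434) (0, 0) (31.8811, 0)]  |A|=689.7297
6. ⊥bis P6·P4 via (8.405,36.155): [(26.3305, 25.2416) (23.284, 26.5127) (0, 19.9434) (0, 0) (31.8811, 0)]  |A|=689.7297
7. ⊥bis P6·P5 via (28.5,34.855): [(26.3305, 25.2416) (23.284, 26.5127) (0, 19.9434) (0, 0) (31.8811, 0)]  |A|=689.7297
8. canonical 5-gon: [(26.3305, 25.2416) (23.284, 26.5127) (0, 19.9434) (0, 0) (31.8811, 0)]
9. shoelace: 689.7297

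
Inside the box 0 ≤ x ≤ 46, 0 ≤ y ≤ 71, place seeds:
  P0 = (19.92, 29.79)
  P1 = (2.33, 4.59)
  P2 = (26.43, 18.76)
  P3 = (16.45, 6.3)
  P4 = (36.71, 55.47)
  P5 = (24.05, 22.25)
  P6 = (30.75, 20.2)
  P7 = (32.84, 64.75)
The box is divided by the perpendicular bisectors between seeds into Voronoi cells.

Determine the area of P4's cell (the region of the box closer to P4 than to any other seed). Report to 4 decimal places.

Area of P4's cell: 508.3039

1. box [0,46]×[0,71]: [(0, 0) (46, 0) (46, 71) (0, 71)]
2. ⊥bis P4·P0 via (28.315,42.63): [(0, 61.1428) (46, 31.0673) (46, 71) (0, 71)]  |A|=1145.1685
3. ⊥bis P4·P1 via (19.52,30.03): [(0, 61.1428) (46, 31.0673) (46, 71) (0, 71)]  |A|=1145.1685
4. ⊥bis P4·P2 via (31.57,37.115): [(0, 61.1428) (40.6309, 34.5776) (46, 33.0741) (46, 71) (0, 71)]  |A|=1139.781
5. ⊥bis P4·P3 via (26.58,30.885): [(0, 61.1428) (40.6309, 34.5776) (46, 33.0741) (46, 71) (0, 71)]  |A|=1139.781
6. ⊥bis P4·P5 via (30.38,38.86): [(0, 61.1428) (39.2531, 35.4785) (44.3491, 33.5364) (46, 33.0741) (46, 71) (0, 71)]  |A|=1138.8235
7. ⊥bis P4·P6 via (33.73,37.835): [(0, 61.1428) (36.3177, 37.3977) (46, 35.7616) (46, 71) (0, 71)]  |A|=1122.4424
8. ⊥bis P4·P7 via (34.775,60.11): [(14.5072, 51.6578) (36.3177, 37.3977) (46, 35.7616) (46, 64.7911)]  |A|=508.3039
9. canonical 4-gon: [(14.5072, 51.6578) (36.3177, 37.3977) (46, 35.7616) (46, 64.7911)]
10. shoelace: 508.3039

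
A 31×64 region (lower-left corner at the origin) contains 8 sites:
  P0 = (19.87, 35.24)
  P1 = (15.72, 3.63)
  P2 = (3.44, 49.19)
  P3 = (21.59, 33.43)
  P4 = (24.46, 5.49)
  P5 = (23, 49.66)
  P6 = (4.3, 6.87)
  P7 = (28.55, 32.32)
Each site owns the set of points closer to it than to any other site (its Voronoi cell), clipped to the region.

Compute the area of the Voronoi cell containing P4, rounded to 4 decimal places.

Area of P4's cell: 226.8014

1. box [0,31]×[0,64]: [(0, 0) (31, 0) (31, 64) (0, 64)]
2. ⊥bis P4·P0 via (22.165,20.365): [(0, 16.9453) (0, 0) (31, 0) (31, 21.7281)]  |A|=599.4373
3. ⊥bis P4·P1 via (20.09,4.56): [(16.8994, 19.5526) (21.0604, 0) (31, 0) (31, 21.7281)]  |A|=250.3623
4. ⊥bis P4·P2 via (13.95,27.34): [(16.8994, 19.5526) (21.0604, 0) (31, 0) (31, 21.7281)]  |A|=250.3623
5. ⊥bis P4·P3 via (23.025,19.46): [(17.0497, 18.8462) (21.0604, 0) (31, 0) (31, 20.2792)]  |A|=235.1122
6. ⊥bis P4·P5 via (23.73,27.575): [(17.0497, 18.8462) (21.0604, 0) (31, 0) (31, 20.2792)]  |A|=235.1122
7. ⊥bis P4·P6 via (14.38,6.18): [(17.0497, 18.8462) (21.0604, 0) (31, 0) (31, 20.2792)]  |A|=235.1122
8. ⊥bis P4·P7 via (26.505,18.905): [(22.929, 19.4501) (17.0497, 18.8462) (21.0604, 0) (31, 0) (31, 18.2198)]  |A|=226.8014
9. canonical 5-gon: [(22.929, 19.4501) (17.0497, 18.8462) (21.0604, 0) (31, 0) (31, 18.2198)]
10. shoelace: 226.8014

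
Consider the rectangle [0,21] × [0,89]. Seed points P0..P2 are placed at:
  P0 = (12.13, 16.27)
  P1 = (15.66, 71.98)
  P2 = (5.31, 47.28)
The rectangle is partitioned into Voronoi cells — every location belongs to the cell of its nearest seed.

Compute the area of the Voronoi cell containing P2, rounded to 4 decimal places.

Area of P2's cell: 576.6021

1. box [0,21]×[0,89]: [(0, 0) (21, 0) (21, 89) (0, 89)]
2. ⊥bis P2·P0 via (8.72,31.775): [(0, 29.8572) (21, 34.4757) (21, 89) (0, 89)]  |A|=1193.5041
3. ⊥bis P2·P1 via (10.485,59.63): [(0, 64.0235) (0, 29.8572) (21, 34.4757) (21, 55.2239)]  |A|=576.6021
4. canonical 4-gon: [(0, 64.0235) (0, 29.8572) (21, 34.4757) (21, 55.2239)]
5. shoelace: 576.6021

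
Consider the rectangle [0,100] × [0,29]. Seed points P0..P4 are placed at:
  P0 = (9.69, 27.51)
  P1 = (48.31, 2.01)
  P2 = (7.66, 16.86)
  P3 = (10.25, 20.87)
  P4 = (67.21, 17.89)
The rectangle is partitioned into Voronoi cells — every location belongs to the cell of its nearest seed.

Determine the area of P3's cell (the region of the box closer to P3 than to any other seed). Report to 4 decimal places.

1. box [0,100]×[0,29]: [(0, 0) (100, 0) (100, 29) (0, 29)]
2. ⊥bis P3·P0 via (9.97,24.19): [(0, 23.3492) (0, 0) (100, 0) (100, 29) (67.0029, 29)]  |A|=2710.6887
3. ⊥bis P3·P1 via (29.28,11.44): [(36.7158, 26.4457) (0, 23.3492) (0, 0) (23.6111, 0)]  |A|=740.8473
4. ⊥bis P3·P2 via (8.955,18.865): [(27.1393, 7.12) (36.7158, 26.4457) (1.7799, 23.4993)]  |A|=323.4711
5. ⊥bis P3·P4 via (38.73,19.38): [(27.1393, 7.12) (36.7158, 26.4457) (1.7799, 23.4993)]  |A|=323.4711
6. canonical 3-gon: [(27.1393, 7.12) (36.7158, 26.4457) (1.7799, 23.4993)]
7. shoelace: 323.4711

Area of P3's cell: 323.4711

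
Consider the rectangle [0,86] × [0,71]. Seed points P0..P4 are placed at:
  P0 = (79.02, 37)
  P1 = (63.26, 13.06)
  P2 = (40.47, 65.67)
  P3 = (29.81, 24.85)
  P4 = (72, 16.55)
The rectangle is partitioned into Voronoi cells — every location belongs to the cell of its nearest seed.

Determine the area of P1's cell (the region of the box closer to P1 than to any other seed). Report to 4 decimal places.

1. box [0,86]×[0,71]: [(0, 0) (86, 0) (86, 71) (0, 71)]
2. ⊥bis P1·P0 via (71.14,25.03): [(0, 0) (86, 0) (86, 15.2475) (1.3099, 71) (0, 71)]  |A|=3745.1576
3. ⊥bis P1·P2 via (51.865,39.365): [(0, 16.8977) (0, 0) (86, 0) (86, 15.2475) (50.357, 38.7117)]  |A|=2361.7968
4. ⊥bis P1·P3 via (46.535,18.955): [(39.854, 0) (86, 0) (86, 15.2475) (52.9069, 37.0331)]  |A|=1106.7571
5. ⊥bis P1·P4 via (67.63,14.805): [(39.854, 0) (73.5418, 0) (60.8392, 31.8111) (52.9069, 37.0331)]  |A|=716.7837
6. canonical 4-gon: [(39.854, 0) (73.5418, 0) (60.8392, 31.8111) (52.9069, 37.0331)]
7. shoelace: 716.7837

Area of P1's cell: 716.7837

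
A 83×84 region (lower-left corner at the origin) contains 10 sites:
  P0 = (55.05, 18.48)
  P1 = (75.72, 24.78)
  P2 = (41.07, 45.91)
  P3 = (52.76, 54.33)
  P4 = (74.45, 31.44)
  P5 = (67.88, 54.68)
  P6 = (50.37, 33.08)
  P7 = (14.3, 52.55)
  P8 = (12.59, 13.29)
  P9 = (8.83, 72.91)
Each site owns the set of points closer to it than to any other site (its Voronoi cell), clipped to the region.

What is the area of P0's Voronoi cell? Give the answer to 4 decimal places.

1. box [0,83]×[0,84]: [(0, 0) (83, 0) (83, 84) (0, 84)]
2. ⊥bis P0·P1 via (65.385,21.63): [(0, 0) (71.9776, 0) (46.3753, 84) (0, 84)]  |A|=4970.8207
3. ⊥bis P0·P2 via (48.06,32.195): [(0, 7.7007) (0, 0) (71.9776, 0) (60.2684, 38.4172)]  |A|=1614.6422
4. ⊥bis P0·P3 via (53.905,36.405): [(56.6665, 36.5814) (0, 7.7007) (0, 0) (71.9776, 0) (60.7485, 36.8421)]  |A|=1611.365
5. ⊥bis P0·P4 via (64.75,24.96): [(56.9733, 36.601) (56.6665, 36.5814) (0, 7.7007) (0, 0) (71.9776, 0) (64.0513, 26.006)]  |A|=1590.5126
6. ⊥bis P0·P5 via (61.465,36.58): [(56.9733, 36.601) (56.6665, 36.5814) (0, 7.7007) (0, 0) (71.9776, 0) (64.0513, 26.006)]  |A|=1590.5126
7. ⊥bis P0·P6 via (52.71,25.78): [(62.1753, 28.8141) (6.2567, 10.8895) (0, 7.7007) (0, 0) (71.9776, 0) (64.0513, 26.006)]  |A|=1322.7267
8. ⊥bis P0·P7 via (34.675,35.515): [(62.1753, 28.8141) (16.9528, 14.3181) (4.9818, 0) (71.9776, 0) (64.0513, 26.006)]  |A|=1215.4591
9. ⊥bis P0·P8 via (33.82,15.885): [(62.1753, 28.8141) (33.3683, 19.5801) (35.7617, 0) (71.9776, 0) (64.0513, 26.006)]  |A|=828.0995
10. ⊥bis P0·P9 via (31.94,45.695): [(62.1753, 28.8141) (33.3683, 19.5801) (35.7617, 0) (71.9776, 0) (64.0513, 26.006)]  |A|=828.0995
11. canonical 5-gon: [(62.1753, 28.8141) (33.3683, 19.5801) (35.7617, 0) (71.9776, 0) (64.0513, 26.006)]
12. shoelace: 828.0995

Area of P0's cell: 828.0995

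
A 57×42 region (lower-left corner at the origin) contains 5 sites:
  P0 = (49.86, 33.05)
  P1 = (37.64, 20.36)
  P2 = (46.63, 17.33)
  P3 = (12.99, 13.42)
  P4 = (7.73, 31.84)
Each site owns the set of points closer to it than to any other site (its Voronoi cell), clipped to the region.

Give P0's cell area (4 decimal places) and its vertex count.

Area of P0's cell: 349.5561 (5 vertices)

1. box [0,57]×[0,42]: [(0, 0) (57, 0) (57, 42) (0, 42)]
2. ⊥bis P0·P1 via (43.75,26.705): [(57, 13.9457) (57, 42) (27.8667, 42)]  |A|=408.6561
3. ⊥bis P0·P2 via (48.245,25.19): [(44.5307, 25.9532) (57, 23.3911) (57, 42) (27.8667, 42)]  |A|=349.7678
4. ⊥bis P0·P3 via (31.425,23.235): [(44.5307, 25.9532) (57, 23.3911) (57, 42) (27.8667, 42)]  |A|=349.7678
5. ⊥bis P0·P4 via (28.795,32.445): [(28.5392, 41.3525) (44.5307, 25.9532) (57, 23.3911) (57, 42) (28.5206, 42)]  |A|=349.5561
6. canonical 5-gon: [(28.5392, 41.3525) (44.5307, 25.9532) (57, 23.3911) (57, 42) (28.5206, 42)]
7. shoelace: 349.5561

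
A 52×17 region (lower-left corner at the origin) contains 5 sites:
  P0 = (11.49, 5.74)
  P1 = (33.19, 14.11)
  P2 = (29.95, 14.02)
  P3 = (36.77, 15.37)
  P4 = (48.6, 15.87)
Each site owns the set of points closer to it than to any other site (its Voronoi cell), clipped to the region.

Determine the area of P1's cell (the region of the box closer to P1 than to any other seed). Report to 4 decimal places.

1. box [0,52]×[0,17]: [(0, 0) (52, 0) (52, 17) (0, 17)]
2. ⊥bis P1·P0 via (22.34,9.925): [(26.1682, 0) (52, 0) (52, 17) (19.6111, 17)]  |A|=494.8761
3. ⊥bis P1·P2 via (31.57,14.065): [(31.9607, 0) (52, 0) (52, 17) (31.4885, 17)]  |A|=344.6821
4. ⊥bis P1·P3 via (34.98,14.74): [(31.9607, 0) (40.1678, 0) (34.1846, 17) (31.4885, 17)]  |A|=92.6775
5. ⊥bis P1·P4 via (40.895,14.99): [(31.9607, 0) (40.1678, 0) (34.1846, 17) (31.4885, 17)]  |A|=92.6775
6. canonical 4-gon: [(31.9607, 0) (40.1678, 0) (34.1846, 17) (31.4885, 17)]
7. shoelace: 92.6775

Area of P1's cell: 92.6775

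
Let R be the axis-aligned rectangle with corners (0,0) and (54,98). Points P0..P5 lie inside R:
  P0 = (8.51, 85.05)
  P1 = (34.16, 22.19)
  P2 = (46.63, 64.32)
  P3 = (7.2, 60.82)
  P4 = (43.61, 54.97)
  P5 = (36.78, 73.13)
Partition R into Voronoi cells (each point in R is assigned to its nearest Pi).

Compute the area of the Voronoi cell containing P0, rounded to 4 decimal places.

1. box [0,54]×[0,98]: [(0, 0) (54, 0) (54, 98) (0, 98)]
2. ⊥bis P0·P1 via (21.335,53.62): [(0, 44.9143) (54, 66.9489) (54, 98) (0, 98)]  |A|=2271.6935
3. ⊥bis P0·P2 via (27.57,74.685): [(0, 44.9143) (14.6259, 50.8824) (40.2489, 98) (0, 98)]  |A|=1336.4304
4. ⊥bis P0·P3 via (7.855,72.935): [(0, 73.3597) (26.0824, 71.9495) (40.2489, 98) (0, 98)]  |A|=845.5911
5. ⊥bis P0·P4 via (26.06,70.01): [(0, 73.3597) (26.0824, 71.9495) (40.2489, 98) (0, 98)]  |A|=845.5911
6. ⊥bis P0·P5 via (22.645,79.09): [(0, 73.3597) (19.778, 72.2904) (30.6184, 98) (0, 98)]  |A|=637.2608
7. canonical 4-gon: [(0, 73.3597) (19.778, 72.2904) (30.6184, 98) (0, 98)]
8. shoelace: 637.2608

Area of P0's cell: 637.2608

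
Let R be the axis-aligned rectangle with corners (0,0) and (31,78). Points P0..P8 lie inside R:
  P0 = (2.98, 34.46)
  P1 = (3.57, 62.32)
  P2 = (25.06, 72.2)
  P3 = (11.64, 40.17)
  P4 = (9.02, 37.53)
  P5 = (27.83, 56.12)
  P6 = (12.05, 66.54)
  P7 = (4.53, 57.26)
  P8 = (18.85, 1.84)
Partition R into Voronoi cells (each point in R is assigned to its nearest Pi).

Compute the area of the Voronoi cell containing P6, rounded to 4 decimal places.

1. box [0,31]×[0,78]: [(0, 0) (31, 0) (31, 78) (0, 78)]
2. ⊥bis P6·P0 via (7.515,50.5): [(0, 52.6247) (31, 43.8601) (31, 78) (0, 78)]  |A|=922.4857
3. ⊥bis P6·P1 via (7.81,64.43): [(15.9255, 48.1221) (31, 43.8601) (31, 78) (1.057, 78)]  |A|=704.6383
4. ⊥bis P6·P2 via (18.555,69.37): [(15.9255, 48.1221) (29.4642, 44.2943) (14.8005, 78) (1.057, 78)]  |A|=405.4145
5. ⊥bis P6·P3 via (11.845,53.355): [(13.3329, 53.3319) (25.6155, 53.1409) (14.8005, 78) (1.057, 78)]  |A|=321.1477
6. ⊥bis P6·P4 via (10.535,52.035): [(13.3329, 53.3319) (25.6155, 53.1409) (14.8005, 78) (1.057, 78)]  |A|=321.1477
7. ⊥bis P6·P5 via (19.94,61.33): [(13.3329, 53.3319) (14.6451, 53.3115) (21.2137, 63.2588) (14.8005, 78) (1.057, 78)]  |A|=266.0245
8. ⊥bis P6·P7 via (8.29,61.9): [(9.5955, 60.8421) (16.1243, 55.5515) (21.2137, 63.2588) (14.8005, 78) (1.057, 78)]  |A|=249.9097
9. ⊥bis P6·P8 via (15.45,34.19): [(9.5955, 60.8421) (16.1243, 55.5515) (21.2137, 63.2588) (14.8005, 78) (1.057, 78)]  |A|=249.9097
10. canonical 5-gon: [(9.5955, 60.8421) (16.1243, 55.5515) (21.2137, 63.2588) (14.8005, 78) (1.057, 78)]
11. shoelace: 249.9097

Area of P6's cell: 249.9097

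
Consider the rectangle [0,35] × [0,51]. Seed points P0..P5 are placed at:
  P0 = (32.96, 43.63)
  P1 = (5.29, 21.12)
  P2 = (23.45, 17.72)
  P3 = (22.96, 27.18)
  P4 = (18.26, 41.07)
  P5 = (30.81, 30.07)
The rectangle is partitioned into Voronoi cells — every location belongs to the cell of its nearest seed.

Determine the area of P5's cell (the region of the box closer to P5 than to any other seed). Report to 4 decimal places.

1. box [0,35]×[0,51]: [(0, 0) (35, 0) (35, 51) (0, 51)]
2. ⊥bis P5·P0 via (31.885,36.85): [(0, 41.9055) (0, 0) (35, 0) (35, 36.3561)]  |A|=1369.5783
3. ⊥bis P5·P1 via (18.05,25.595): [(13.0558, 39.8355) (27.0263, 0) (35, 0) (35, 36.3561)]  |A|=557.7208
4. ⊥bis P5·P2 via (27.13,23.895): [(13.0558, 39.8355) (16.4045, 30.2869) (35, 19.2049) (35, 36.3561)]  |A|=258.4101
5. ⊥bis P5·P3 via (26.885,28.625): [(23.3593, 38.2018) (29.0469, 22.7526) (35, 19.2049) (35, 36.3561)]  |A|=135.7222
6. ⊥bis P5·P4 via (24.535,35.57): [(26.4168, 37.717) (24.3894, 35.4038) (29.0469, 22.7526) (35, 19.2049) (35, 36.3561)]  |A|=131.6945
7. canonical 5-gon: [(26.4168, 37.717) (24.3894, 35.4038) (29.0469, 22.7526) (35, 19.2049) (35, 36.3561)]
8. shoelace: 131.6945

Area of P5's cell: 131.6945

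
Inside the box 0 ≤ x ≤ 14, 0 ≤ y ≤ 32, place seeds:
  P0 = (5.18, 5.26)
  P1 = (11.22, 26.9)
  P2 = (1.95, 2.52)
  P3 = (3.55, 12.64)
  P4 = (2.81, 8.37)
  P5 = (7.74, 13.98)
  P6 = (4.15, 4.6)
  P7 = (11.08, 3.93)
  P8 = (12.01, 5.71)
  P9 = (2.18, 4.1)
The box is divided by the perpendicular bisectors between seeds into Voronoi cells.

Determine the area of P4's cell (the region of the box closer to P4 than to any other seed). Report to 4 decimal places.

Area of P4's cell: 23.6423

1. box [0,14]×[0,32]: [(0, 0) (14, 0) (14, 32) (0, 32)]
2. ⊥bis P4·P0 via (3.995,6.815): [(0, 3.7706) (14, 14.4394) (14, 32) (0, 32)]  |A|=320.5302
3. ⊥bis P4·P1 via (7.015,17.635): [(0, 20.8188) (0, 3.7706) (14, 14.4394) (14, 14.4648)]  |A|=119.5155
4. ⊥bis P4·P2 via (2.38,5.445): [(0, 20.8188) (0, 5.7949) (2.2268, 5.4675) (14, 14.4394) (14, 14.4648)]  |A|=117.2617
5. ⊥bis P4·P3 via (3.18,10.505): [(0, 11.0561) (0, 5.7949) (2.2268, 5.4675) (7.789, 9.7063)]  |A|=26.1196
6. ⊥bis P4·P5 via (5.275,11.175): [(6.7393, 9.8882) (0, 11.0561) (0, 5.7949) (2.2268, 5.4675) (7.3377, 9.3623)]  |A|=25.8981
7. ⊥bis P4·P6 via (3.48,6.485): [(6.7393, 9.8882) (0, 11.0561) (0, 5.7949) (1.0883, 5.6349) (3.6336, 6.5396) (7.3377, 9.3623)]  |A|=25.1701
8. ⊥bis P4·P7 via (6.945,6.15): [(6.7393, 9.8882) (0, 11.0561) (0, 5.7949) (1.0883, 5.6349) (3.6336, 6.5396) (7.3377, 9.3623)]  |A|=25.1701
9. ⊥bis P4·P8 via (7.41,7.04): [(6.7393, 9.8882) (0, 11.0561) (0, 5.7949) (1.0883, 5.6349) (3.6336, 6.5396) (7.3377, 9.3623)]  |A|=25.1701
10. ⊥bis P4·P9 via (2.495,6.235): [(6.7393, 9.8882) (0, 11.0561) (0, 6.6031) (2.694, 6.2056) (3.6336, 6.5396) (7.3377, 9.3623)]  |A|=23.6423
11. canonical 6-gon: [(6.7393, 9.8882) (0, 11.0561) (0, 6.6031) (2.694, 6.2056) (3.6336, 6.5396) (7.3377, 9.3623)]
12. shoelace: 23.6423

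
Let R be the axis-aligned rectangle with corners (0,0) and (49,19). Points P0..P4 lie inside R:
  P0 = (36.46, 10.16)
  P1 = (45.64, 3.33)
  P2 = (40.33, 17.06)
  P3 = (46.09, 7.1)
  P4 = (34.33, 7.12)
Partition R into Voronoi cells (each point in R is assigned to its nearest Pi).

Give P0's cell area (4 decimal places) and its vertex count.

Area of P0's cell: 105.1430 (5 vertices)

1. box [0,49]×[0,19]: [(0, 0) (49, 0) (49, 19) (0, 19)]
2. ⊥bis P0·P1 via (41.05,6.745): [(0, 0) (36.0317, 0) (49, 17.4304) (49, 19) (0, 19)]  |A|=817.9786
3. ⊥bis P0·P2 via (38.395,13.61): [(0, 0) (36.0317, 0) (43.8721, 10.5381) (28.7849, 19) (0, 19)]  |A|=728.4248
4. ⊥bis P0·P3 via (41.275,8.63): [(0, 0) (36.0317, 0) (40.3972, 5.8676) (42.1824, 11.4857) (28.7849, 19) (0, 19)]  |A|=722.8327
5. ⊥bis P0·P4 via (35.395,8.64): [(40.039, 5.3861) (40.3972, 5.8676) (42.1824, 11.4857) (28.7849, 19) (20.6089, 19)]  |A|=105.143
6. canonical 5-gon: [(40.039, 5.3861) (40.3972, 5.8676) (42.1824, 11.4857) (28.7849, 19) (20.6089, 19)]
7. shoelace: 105.143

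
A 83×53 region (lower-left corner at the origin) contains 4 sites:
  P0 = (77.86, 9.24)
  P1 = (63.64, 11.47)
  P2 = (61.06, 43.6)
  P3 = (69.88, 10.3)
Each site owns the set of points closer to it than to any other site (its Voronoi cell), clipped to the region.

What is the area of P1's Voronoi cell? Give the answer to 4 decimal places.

1. box [0,83]×[0,53]: [(0, 0) (83, 0) (83, 53) (0, 53)]
2. ⊥bis P1·P0 via (70.75,10.355): [(0, 0) (69.1261, 0) (77.4376, 53) (0, 53)]  |A|=3883.9397
3. ⊥bis P1·P2 via (62.35,27.535): [(0, 22.5284) (0, 0) (69.1261, 0) (73.5857, 28.4372)]  |A|=1811.7597
4. ⊥bis P1·P3 via (66.76,10.885): [(69.997, 28.149) (0, 22.5284) (0, 0) (64.7191, 0)]  |A|=1699.3492
5. canonical 4-gon: [(69.997, 28.149) (0, 22.5284) (0, 0) (64.7191, 0)]
6. shoelace: 1699.3492

Area of P1's cell: 1699.3492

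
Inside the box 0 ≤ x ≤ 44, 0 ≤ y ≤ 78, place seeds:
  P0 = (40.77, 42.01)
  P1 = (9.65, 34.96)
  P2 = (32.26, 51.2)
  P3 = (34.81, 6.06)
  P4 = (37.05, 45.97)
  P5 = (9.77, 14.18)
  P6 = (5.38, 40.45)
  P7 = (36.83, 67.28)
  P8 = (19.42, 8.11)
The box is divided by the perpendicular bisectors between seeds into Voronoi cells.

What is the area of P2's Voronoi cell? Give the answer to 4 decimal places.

Area of P2's cell: 406.8029

1. box [0,44]×[0,78]: [(0, 0) (44, 0) (44, 78) (0, 78)]
2. ⊥bis P2·P0 via (36.515,46.605): [(0, 12.7919) (44, 53.5362) (44, 78) (0, 78)]  |A|=1972.7833
3. ⊥bis P2·P1 via (20.955,43.08): [(0, 72.2544) (25.6498, 36.5437) (44, 53.5362) (44, 78) (0, 78)]  |A|=1210.1827
4. ⊥bis P2·P3 via (33.535,28.63): [(0, 72.2544) (25.6498, 36.5437) (44, 53.5362) (44, 78) (0, 78)]  |A|=1210.1827
5. ⊥bis P2·P4 via (34.655,48.585): [(0, 72.2544) (24.0062, 38.832) (44, 57.1438) (44, 78) (0, 78)]  |A|=1139.1573
6. ⊥bis P2·P5 via (21.015,32.69): [(0, 72.2544) (24.0062, 38.832) (44, 57.1438) (44, 78) (0, 78)]  |A|=1139.1573
7. ⊥bis P2·P6 via (18.82,45.825): [(18.6148, 46.3382) (24.0062, 38.832) (44, 57.1438) (44, 78) (5.9524, 78)]  |A|=991.4491
8. ⊥bis P2·P7 via (34.545,59.24): [(10.7505, 66.0025) (18.6148, 46.3382) (24.0062, 38.832) (43.5076, 56.6928)]  |A|=406.8029
9. ⊥bis P2·P8 via (25.84,29.655): [(10.7505, 66.0025) (18.6148, 46.3382) (24.0062, 38.832) (43.5076, 56.6928)]  |A|=406.8029
10. canonical 4-gon: [(10.7505, 66.0025) (18.6148, 46.3382) (24.0062, 38.832) (43.5076, 56.6928)]
11. shoelace: 406.8029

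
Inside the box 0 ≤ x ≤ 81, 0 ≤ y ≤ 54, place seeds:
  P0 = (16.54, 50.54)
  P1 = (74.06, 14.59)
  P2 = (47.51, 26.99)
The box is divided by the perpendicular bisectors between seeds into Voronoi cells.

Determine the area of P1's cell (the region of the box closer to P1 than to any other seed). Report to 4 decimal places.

1. box [0,81]×[0,54]: [(0, 0) (81, 0) (81, 54) (0, 54)]
2. ⊥bis P1·P0 via (45.3,32.565): [(24.9469, 0) (81, 0) (81, 54) (58.6969, 54)]  |A|=2115.6187
3. ⊥bis P1·P2 via (60.785,20.79): [(51.0752, 0) (81, 0) (81, 54) (76.2955, 54)]  |A|=934.9917
4. canonical 4-gon: [(51.0752, 0) (81, 0) (81, 54) (76.2955, 54)]
5. shoelace: 934.9917

Area of P1's cell: 934.9917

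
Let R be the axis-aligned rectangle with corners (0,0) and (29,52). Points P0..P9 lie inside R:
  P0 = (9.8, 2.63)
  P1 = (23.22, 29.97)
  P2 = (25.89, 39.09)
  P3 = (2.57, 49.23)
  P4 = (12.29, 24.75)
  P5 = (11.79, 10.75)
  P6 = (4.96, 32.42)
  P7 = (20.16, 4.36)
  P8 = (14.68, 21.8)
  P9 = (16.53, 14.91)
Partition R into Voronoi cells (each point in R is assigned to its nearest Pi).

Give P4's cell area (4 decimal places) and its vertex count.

Area of P4's cell: 128.5827 (5 vertices)

1. box [0,29]×[0,52]: [(0, 0) (29, 0) (29, 52) (0, 52)]
2. ⊥bis P4·P0 via (11.045,13.69): [(0, 14.9333) (29, 11.6688) (29, 52) (0, 52)]  |A|=1122.2687
3. ⊥bis P4·P1 via (17.755,27.36): [(0, 14.9333) (25.0357, 12.1151) (5.9873, 52) (0, 52)]  |A|=583.3976
4. ⊥bis P4·P2 via (19.09,31.92): [(0, 50.0249) (0, 14.9333) (25.0357, 12.1151) (12.6688, 38.0098)]  |A|=529.0047
5. ⊥bis P4·P3 via (7.43,36.99): [(11.8808, 38.7572) (0, 34.0399) (0, 14.9333) (25.0357, 12.1151) (12.6688, 38.0098)]  |A|=434.0475
6. ⊥bis P4·P5 via (12.04,17.75): [(11.8808, 38.7572) (0, 34.0399) (0, 18.18) (22.5234, 17.3756) (12.6688, 38.0098)]  |A|=335.1742
7. ⊥bis P4·P6 via (8.625,28.585): [(0, 20.3423) (0, 18.18) (22.5234, 17.3756) (14.4921, 34.192)]  |A|=201.82
8. ⊥bis P4·P7 via (16.225,14.555): [(0, 20.3423) (0, 18.18) (22.5234, 17.3756) (14.4921, 34.192)]  |A|=201.82
9. ⊥bis P4·P8 via (13.485,23.275): [(0, 20.3423) (0, 18.18) (6.8924, 17.9338) (17.9704, 26.9089) (14.4921, 34.192)]  |A|=128.5827
10. ⊥bis P4·P9 via (14.41,19.83): [(0, 20.3423) (0, 18.18) (6.8924, 17.9338) (17.9704, 26.9089) (14.4921, 34.192)]  |A|=128.5827
11. canonical 5-gon: [(0, 20.3423) (0, 18.18) (6.8924, 17.9338) (17.9704, 26.9089) (14.4921, 34.192)]
12. shoelace: 128.5827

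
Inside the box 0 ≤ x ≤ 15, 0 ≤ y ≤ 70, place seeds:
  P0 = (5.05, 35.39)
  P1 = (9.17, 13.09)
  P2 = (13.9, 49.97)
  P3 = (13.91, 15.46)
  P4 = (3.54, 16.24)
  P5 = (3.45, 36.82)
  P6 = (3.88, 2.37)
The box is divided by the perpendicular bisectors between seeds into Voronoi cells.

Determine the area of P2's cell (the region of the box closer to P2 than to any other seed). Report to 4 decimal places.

1. box [0,15]×[0,70]: [(0, 0) (15, 0) (15, 70) (0, 70)]
2. ⊥bis P2·P0 via (9.475,42.68): [(0, 48.4313) (15, 39.3263) (15, 70) (0, 70)]  |A|=391.8177
3. ⊥bis P2·P1 via (11.535,31.53): [(0, 48.4313) (15, 39.3263) (15, 70) (0, 70)]  |A|=391.8177
4. ⊥bis P2·P3 via (13.905,32.715): [(0, 48.4313) (15, 39.3263) (15, 70) (0, 70)]  |A|=391.8177
5. ⊥bis P2·P4 via (8.72,33.105): [(0, 48.4313) (15, 39.3263) (15, 70) (0, 70)]  |A|=391.8177
6. ⊥bis P2·P5 via (8.675,43.395): [(0, 50.2888) (9.8973, 42.4237) (15, 39.3263) (15, 70) (0, 70)]  |A|=382.6255
7. ⊥bis P2·P6 via (8.89,26.17): [(0, 50.2888) (9.8973, 42.4237) (15, 39.3263) (15, 70) (0, 70)]  |A|=382.6255
8. canonical 5-gon: [(0, 50.2888) (9.8973, 42.4237) (15, 39.3263) (15, 70) (0, 70)]
9. shoelace: 382.6255

Area of P2's cell: 382.6255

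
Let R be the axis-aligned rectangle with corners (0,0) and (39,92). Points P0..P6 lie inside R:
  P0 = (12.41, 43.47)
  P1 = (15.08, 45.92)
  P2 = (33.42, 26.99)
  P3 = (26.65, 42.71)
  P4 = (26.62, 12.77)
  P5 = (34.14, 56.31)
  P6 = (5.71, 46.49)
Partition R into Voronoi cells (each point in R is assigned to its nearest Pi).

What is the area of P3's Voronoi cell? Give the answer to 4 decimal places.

Area of P3's cell: 277.2590

1. box [0,39]×[0,92]: [(0, 0) (39, 0) (39, 92) (0, 92)]
2. ⊥bis P3·P0 via (19.53,43.09): [(17.2303, 0) (39, 0) (39, 92) (22.1404, 92)]  |A|=1776.9516
3. ⊥bis P3·P1 via (20.865,44.315): [(19.293, 38.6488) (17.2303, 0) (39, 0) (39, 92) (34.0948, 92)]  |A|=1458.06
4. ⊥bis P3·P2 via (30.035,34.85): [(19.293, 38.6488) (18.8327, 30.0256) (39, 38.7109) (39, 92) (34.0948, 92)]  |A|=740.8888
5. ⊥bis P3·P4 via (26.635,27.74): [(19.293, 38.6488) (18.8327, 30.0256) (39, 38.7109) (39, 92) (34.0948, 92)]  |A|=740.8888
6. ⊥bis P3·P5 via (30.395,49.51): [(23.3784, 53.3743) (19.293, 38.6488) (18.8327, 30.0256) (39, 38.7109) (39, 44.7709)]  |A|=277.259
7. ⊥bis P3·P6 via (16.18,44.6): [(23.3784, 53.3743) (19.293, 38.6488) (18.8327, 30.0256) (39, 38.7109) (39, 44.7709)]  |A|=277.259
8. canonical 5-gon: [(23.3784, 53.3743) (19.293, 38.6488) (18.8327, 30.0256) (39, 38.7109) (39, 44.7709)]
9. shoelace: 277.259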